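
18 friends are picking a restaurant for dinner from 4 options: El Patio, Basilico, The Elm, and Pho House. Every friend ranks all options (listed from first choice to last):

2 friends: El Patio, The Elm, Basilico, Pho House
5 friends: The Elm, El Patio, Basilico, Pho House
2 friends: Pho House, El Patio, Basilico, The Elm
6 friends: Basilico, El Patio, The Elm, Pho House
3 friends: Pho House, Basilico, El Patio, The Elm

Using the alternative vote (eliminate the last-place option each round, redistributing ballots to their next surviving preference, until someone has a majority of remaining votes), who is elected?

Basilico

Round 1: El Patio 2, Basilico 6, The Elm 5, Pho House 5. Eliminate El Patio.
Round 2: Basilico 6, The Elm 7, Pho House 5. Eliminate Pho House.
Round 3: Basilico 11, The Elm 7. Basilico has a majority.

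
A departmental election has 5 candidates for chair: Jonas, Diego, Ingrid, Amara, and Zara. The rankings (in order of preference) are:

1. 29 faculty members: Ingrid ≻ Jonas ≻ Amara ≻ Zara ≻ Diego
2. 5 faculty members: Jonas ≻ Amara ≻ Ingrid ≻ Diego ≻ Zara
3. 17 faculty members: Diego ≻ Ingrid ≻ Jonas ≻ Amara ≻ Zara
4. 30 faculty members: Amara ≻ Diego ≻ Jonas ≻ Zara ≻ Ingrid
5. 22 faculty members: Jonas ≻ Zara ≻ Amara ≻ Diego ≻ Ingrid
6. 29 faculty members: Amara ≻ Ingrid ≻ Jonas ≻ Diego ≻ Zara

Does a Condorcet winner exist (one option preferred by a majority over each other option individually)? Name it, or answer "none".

Checking pairwise contests:
Ingrid beats Jonas 75–57.
Jonas beats Diego 85–47.
Diego beats Ingrid 69–63.
Jonas beats Amara 73–59.
Jonas beats Zara 132–0.
Every option loses at least one head-to-head, so there is no Condorcet winner.

none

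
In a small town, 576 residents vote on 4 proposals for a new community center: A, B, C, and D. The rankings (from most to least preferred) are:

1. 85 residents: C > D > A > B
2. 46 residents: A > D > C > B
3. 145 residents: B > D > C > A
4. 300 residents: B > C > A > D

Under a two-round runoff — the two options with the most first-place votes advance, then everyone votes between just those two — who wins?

B

Round 1 first-place votes: A 46, B 445, C 85, D 0.
B and C advance.
Runoff: B is preferred to C by 445 voters; C by 131.
B wins the runoff.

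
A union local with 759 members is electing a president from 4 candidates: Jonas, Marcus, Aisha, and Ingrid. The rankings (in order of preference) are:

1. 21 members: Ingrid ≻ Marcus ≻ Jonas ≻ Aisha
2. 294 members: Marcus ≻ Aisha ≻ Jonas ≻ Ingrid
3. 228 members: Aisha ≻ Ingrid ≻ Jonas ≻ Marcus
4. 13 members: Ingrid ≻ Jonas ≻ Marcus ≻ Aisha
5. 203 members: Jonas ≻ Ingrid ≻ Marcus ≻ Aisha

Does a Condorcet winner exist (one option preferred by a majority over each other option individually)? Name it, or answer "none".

none

Checking pairwise contests:
Aisha beats Jonas 522–237.
Jonas beats Marcus 444–315.
Marcus beats Aisha 531–228.
Jonas beats Ingrid 497–262.
Every option loses at least one head-to-head, so there is no Condorcet winner.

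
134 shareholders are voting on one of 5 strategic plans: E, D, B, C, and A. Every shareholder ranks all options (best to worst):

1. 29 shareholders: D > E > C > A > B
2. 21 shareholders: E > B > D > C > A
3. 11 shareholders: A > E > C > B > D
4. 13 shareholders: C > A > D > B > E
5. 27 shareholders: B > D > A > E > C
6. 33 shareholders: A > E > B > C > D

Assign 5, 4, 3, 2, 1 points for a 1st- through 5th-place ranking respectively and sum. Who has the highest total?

E: 29·4 + 21·5 + 11·4 + 13·1 + 27·2 + 33·4 = 464
D: 29·5 + 21·3 + 11·1 + 13·3 + 27·4 + 33·1 = 399
B: 29·1 + 21·4 + 11·2 + 13·2 + 27·5 + 33·3 = 395
C: 29·3 + 21·2 + 11·3 + 13·5 + 27·1 + 33·2 = 320
A: 29·2 + 21·1 + 11·5 + 13·4 + 27·3 + 33·5 = 432
E has the highest Borda score (464).

E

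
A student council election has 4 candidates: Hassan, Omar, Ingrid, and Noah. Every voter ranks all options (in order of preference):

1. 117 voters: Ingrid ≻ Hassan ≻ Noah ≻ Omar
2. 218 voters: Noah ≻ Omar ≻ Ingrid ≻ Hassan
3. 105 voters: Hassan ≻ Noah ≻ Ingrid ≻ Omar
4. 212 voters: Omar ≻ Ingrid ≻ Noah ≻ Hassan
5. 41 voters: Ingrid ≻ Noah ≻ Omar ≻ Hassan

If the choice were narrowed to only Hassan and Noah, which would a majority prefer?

Noah

Voters preferring Hassan to Noah: 222; preferring Noah to Hassan: 471.
Noah wins the head-to-head.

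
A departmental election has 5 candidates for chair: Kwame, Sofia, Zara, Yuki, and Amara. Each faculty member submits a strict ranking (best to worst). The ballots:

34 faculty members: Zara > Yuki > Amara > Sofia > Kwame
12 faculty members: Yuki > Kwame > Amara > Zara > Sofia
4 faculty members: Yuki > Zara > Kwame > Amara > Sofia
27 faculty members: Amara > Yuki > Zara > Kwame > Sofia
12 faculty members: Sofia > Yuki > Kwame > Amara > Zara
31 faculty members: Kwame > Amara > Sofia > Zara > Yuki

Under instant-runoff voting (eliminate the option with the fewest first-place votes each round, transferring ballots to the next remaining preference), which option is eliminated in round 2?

Amara

Round 1: Kwame 31, Sofia 12, Zara 34, Yuki 16, Amara 27. Eliminate Sofia.
Round 2: Kwame 31, Zara 34, Yuki 28, Amara 27. Eliminate Amara.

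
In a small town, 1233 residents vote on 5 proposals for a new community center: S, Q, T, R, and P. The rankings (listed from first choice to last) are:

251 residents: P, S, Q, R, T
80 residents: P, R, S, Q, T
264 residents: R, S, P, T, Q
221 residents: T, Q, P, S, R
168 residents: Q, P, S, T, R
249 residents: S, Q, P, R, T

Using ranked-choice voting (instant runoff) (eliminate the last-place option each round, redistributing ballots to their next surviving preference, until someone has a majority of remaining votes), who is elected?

Round 1: S 249, Q 168, T 221, R 264, P 331. Eliminate Q.
Round 2: S 249, T 221, R 264, P 499. Eliminate T.
Round 3: S 249, R 264, P 720. P has a majority.

P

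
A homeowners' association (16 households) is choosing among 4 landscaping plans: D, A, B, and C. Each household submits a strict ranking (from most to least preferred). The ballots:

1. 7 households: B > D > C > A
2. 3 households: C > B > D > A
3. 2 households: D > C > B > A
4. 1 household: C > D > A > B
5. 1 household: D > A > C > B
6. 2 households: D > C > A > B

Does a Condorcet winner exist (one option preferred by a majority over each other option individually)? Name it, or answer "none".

Checking pairwise contests:
B beats D 10–6.
D beats A 16–0.
C beats B 9–7.
D beats C 12–4.
Every option loses at least one head-to-head, so there is no Condorcet winner.

none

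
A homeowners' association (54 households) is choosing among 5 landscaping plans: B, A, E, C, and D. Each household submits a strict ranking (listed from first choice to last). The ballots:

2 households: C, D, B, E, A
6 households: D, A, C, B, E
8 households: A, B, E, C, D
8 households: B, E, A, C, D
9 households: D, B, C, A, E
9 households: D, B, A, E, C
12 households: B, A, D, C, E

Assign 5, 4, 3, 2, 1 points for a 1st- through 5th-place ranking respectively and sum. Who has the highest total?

B

B: 2·3 + 6·2 + 8·4 + 8·5 + 9·4 + 9·4 + 12·5 = 222
A: 2·1 + 6·4 + 8·5 + 8·3 + 9·2 + 9·3 + 12·4 = 183
E: 2·2 + 6·1 + 8·3 + 8·4 + 9·1 + 9·2 + 12·1 = 105
C: 2·5 + 6·3 + 8·2 + 8·2 + 9·3 + 9·1 + 12·2 = 120
D: 2·4 + 6·5 + 8·1 + 8·1 + 9·5 + 9·5 + 12·3 = 180
B has the highest Borda score (222).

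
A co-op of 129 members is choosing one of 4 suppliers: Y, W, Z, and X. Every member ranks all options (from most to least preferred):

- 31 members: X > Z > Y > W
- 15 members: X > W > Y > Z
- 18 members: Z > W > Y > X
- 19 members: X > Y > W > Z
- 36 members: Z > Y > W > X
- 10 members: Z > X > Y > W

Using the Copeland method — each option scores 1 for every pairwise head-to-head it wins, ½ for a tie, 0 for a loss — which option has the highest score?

X

Y: beats W; loses to Z and X → score 1.
W: loses to Y, Z, and X → score 0.
Z: beats Y and W; loses to X → score 2.
X: beats Y, W, and Z → score 3.
X has the best pairwise record.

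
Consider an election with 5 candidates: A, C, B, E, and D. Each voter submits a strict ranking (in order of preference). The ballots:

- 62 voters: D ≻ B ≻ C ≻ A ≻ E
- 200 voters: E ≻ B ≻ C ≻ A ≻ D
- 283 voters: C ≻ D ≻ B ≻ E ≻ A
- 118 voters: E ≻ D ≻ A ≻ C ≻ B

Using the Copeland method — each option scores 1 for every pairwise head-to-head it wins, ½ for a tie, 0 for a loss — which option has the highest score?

C

A: loses to C, B, E, and D → score 0.
C: beats A, B, E, and D → score 4.
B: beats A and E; loses to C and D → score 2.
E: beats A; loses to C, B, and D → score 1.
D: beats A, B, and E; loses to C → score 3.
C has the best pairwise record.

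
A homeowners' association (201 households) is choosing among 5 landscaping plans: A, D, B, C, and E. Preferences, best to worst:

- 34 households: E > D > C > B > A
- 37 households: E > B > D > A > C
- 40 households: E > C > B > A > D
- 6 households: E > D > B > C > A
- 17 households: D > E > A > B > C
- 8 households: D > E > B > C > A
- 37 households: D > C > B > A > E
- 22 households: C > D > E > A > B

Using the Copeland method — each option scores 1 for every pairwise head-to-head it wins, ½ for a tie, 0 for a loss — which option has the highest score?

E

A: loses to D, B, C, and E → score 0.
D: beats A, B, and C; loses to E → score 3.
B: beats A; loses to D, C, and E → score 1.
C: beats A and B; loses to D and E → score 2.
E: beats A, D, B, and C → score 4.
E has the best pairwise record.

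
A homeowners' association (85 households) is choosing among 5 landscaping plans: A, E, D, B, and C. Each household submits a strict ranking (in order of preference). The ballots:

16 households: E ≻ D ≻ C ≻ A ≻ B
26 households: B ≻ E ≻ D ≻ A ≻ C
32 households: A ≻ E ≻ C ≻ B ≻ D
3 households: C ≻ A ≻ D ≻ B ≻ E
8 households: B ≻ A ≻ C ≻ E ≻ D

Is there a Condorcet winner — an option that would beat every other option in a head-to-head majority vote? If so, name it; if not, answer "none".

A vs E: 43–42 for A.
A vs D: 43–42 for A.
A vs B: 51–34 for A.
A vs C: 66–19 for A.
A beats every other option head-to-head.

A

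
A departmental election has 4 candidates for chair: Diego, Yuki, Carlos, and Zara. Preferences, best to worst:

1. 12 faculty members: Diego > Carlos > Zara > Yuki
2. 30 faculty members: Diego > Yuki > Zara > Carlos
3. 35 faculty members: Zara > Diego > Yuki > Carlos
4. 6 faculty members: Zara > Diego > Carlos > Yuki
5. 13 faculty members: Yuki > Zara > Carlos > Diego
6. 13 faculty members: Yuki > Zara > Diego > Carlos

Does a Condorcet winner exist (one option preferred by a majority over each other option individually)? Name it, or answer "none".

Checking pairwise contests:
Zara beats Diego 67–42.
Diego beats Yuki 83–26.
Diego beats Carlos 96–13.
Yuki beats Zara 56–53.
Every option loses at least one head-to-head, so there is no Condorcet winner.

none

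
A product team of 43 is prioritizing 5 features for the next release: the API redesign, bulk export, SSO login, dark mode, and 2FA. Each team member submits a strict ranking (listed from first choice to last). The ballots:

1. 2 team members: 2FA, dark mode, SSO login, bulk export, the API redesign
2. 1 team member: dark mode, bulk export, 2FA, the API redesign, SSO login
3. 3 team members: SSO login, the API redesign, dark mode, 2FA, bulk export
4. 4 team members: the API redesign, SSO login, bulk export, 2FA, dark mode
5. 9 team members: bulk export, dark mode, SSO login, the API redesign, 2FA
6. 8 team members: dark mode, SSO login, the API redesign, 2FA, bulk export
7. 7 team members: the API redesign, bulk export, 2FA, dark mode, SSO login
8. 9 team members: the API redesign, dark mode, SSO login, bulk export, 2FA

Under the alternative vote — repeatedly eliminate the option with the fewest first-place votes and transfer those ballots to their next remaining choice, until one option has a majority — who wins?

Round 1: the API redesign 20, bulk export 9, SSO login 3, dark mode 9, 2FA 2. Eliminate 2FA.
Round 2: the API redesign 20, bulk export 9, SSO login 3, dark mode 11. Eliminate SSO login.
Round 3: the API redesign 23, bulk export 9, dark mode 11. The API redesign has a majority.

the API redesign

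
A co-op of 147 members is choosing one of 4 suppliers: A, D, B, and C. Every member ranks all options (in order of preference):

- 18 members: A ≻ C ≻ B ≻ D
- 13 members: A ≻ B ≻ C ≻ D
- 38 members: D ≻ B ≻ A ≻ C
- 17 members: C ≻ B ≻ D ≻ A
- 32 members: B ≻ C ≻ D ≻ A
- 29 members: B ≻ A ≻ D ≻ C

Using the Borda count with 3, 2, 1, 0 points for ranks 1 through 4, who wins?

A: 18·3 + 13·3 + 38·1 + 17·0 + 32·0 + 29·2 = 189
D: 18·0 + 13·0 + 38·3 + 17·1 + 32·1 + 29·1 = 192
B: 18·1 + 13·2 + 38·2 + 17·2 + 32·3 + 29·3 = 337
C: 18·2 + 13·1 + 38·0 + 17·3 + 32·2 + 29·0 = 164
B has the highest Borda score (337).

B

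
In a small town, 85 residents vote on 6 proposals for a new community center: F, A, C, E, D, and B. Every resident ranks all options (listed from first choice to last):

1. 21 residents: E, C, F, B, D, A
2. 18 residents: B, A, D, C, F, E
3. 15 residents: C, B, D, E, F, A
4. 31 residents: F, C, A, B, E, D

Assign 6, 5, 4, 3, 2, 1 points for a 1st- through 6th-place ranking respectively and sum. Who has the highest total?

F: 21·4 + 18·2 + 15·2 + 31·6 = 336
A: 21·1 + 18·5 + 15·1 + 31·4 = 250
C: 21·5 + 18·3 + 15·6 + 31·5 = 404
E: 21·6 + 18·1 + 15·3 + 31·2 = 251
D: 21·2 + 18·4 + 15·4 + 31·1 = 205
B: 21·3 + 18·6 + 15·5 + 31·3 = 339
C has the highest Borda score (404).

C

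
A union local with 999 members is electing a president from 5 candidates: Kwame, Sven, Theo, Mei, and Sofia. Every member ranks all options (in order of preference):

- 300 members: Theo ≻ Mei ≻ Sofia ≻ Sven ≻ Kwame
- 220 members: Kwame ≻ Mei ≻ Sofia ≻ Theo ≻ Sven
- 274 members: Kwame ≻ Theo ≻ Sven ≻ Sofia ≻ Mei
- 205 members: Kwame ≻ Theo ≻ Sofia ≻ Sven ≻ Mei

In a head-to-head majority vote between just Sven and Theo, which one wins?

Voters preferring Sven to Theo: 0; preferring Theo to Sven: 999.
Theo wins the head-to-head.

Theo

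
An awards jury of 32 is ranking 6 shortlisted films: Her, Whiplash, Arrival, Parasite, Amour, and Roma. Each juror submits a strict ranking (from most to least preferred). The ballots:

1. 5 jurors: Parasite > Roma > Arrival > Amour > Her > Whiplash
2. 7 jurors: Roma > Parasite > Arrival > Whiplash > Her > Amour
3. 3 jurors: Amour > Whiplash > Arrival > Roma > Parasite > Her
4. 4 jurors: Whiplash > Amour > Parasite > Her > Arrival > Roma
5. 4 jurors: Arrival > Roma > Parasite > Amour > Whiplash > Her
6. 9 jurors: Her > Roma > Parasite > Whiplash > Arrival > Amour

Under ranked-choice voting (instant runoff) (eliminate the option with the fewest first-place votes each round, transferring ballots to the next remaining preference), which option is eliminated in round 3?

Parasite

Round 1: Her 9, Whiplash 4, Arrival 4, Parasite 5, Amour 3, Roma 7. Eliminate Amour.
Round 2: Her 9, Whiplash 7, Arrival 4, Parasite 5, Roma 7. Eliminate Arrival.
Round 3: Her 9, Whiplash 7, Parasite 5, Roma 11. Eliminate Parasite.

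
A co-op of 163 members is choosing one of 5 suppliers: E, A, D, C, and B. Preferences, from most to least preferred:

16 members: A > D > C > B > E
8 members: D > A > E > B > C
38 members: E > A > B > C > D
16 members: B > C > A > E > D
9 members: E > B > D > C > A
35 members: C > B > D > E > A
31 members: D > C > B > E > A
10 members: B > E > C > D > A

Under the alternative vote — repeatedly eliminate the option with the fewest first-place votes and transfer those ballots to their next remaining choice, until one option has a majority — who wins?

Round 1: E 47, A 16, D 39, C 35, B 26. Eliminate A.
Round 2: E 47, D 55, C 35, B 26. Eliminate B.
Round 3: E 57, D 55, C 51. Eliminate C.
Round 4: E 73, D 90. D has a majority.

D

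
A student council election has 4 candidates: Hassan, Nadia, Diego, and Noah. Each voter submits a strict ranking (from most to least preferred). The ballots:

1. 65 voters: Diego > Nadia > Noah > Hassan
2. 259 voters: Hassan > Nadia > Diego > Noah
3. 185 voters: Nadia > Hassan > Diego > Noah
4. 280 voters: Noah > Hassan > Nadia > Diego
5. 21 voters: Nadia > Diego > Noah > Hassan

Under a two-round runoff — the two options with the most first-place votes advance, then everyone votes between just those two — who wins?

Hassan

Round 1 first-place votes: Hassan 259, Nadia 206, Diego 65, Noah 280.
Noah and Hassan advance.
Runoff: Noah is preferred to Hassan by 366 voters; Hassan by 444.
Hassan wins the runoff.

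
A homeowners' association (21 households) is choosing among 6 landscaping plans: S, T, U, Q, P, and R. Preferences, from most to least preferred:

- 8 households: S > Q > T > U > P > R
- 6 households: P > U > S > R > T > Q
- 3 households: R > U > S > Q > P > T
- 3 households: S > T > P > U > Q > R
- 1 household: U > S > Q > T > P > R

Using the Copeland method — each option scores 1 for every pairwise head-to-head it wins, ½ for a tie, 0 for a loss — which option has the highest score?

S

S: beats T, U, Q, P, and R → score 5.
T: beats U, P, and R; loses to S and Q → score 3.
U: beats Q, P, and R; loses to S and T → score 3.
Q: beats T, P, and R; loses to S and U → score 3.
P: beats R; loses to S, T, U, and Q → score 1.
R: loses to S, T, U, Q, and P → score 0.
S has the best pairwise record.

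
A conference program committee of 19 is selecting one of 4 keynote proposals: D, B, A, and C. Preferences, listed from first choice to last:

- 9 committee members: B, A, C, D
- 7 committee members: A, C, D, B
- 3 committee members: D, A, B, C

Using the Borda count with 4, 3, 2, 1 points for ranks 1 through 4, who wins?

A

D: 9·1 + 7·2 + 3·4 = 35
B: 9·4 + 7·1 + 3·2 = 49
A: 9·3 + 7·4 + 3·3 = 64
C: 9·2 + 7·3 + 3·1 = 42
A has the highest Borda score (64).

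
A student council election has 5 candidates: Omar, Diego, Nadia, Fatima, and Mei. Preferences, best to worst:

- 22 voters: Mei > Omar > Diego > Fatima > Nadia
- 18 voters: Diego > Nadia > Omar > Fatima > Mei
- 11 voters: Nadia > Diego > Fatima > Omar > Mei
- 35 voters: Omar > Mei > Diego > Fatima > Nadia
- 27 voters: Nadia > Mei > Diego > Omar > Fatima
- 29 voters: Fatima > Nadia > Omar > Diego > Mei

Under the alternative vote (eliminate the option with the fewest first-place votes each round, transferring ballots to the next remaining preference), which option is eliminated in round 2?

Mei

Round 1: Omar 35, Diego 18, Nadia 38, Fatima 29, Mei 22. Eliminate Diego.
Round 2: Omar 35, Nadia 56, Fatima 29, Mei 22. Eliminate Mei.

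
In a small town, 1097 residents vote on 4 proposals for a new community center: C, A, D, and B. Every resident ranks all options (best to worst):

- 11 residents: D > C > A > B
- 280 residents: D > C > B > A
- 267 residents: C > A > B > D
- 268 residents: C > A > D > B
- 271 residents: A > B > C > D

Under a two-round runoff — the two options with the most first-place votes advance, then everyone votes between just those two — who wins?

C

Round 1 first-place votes: C 535, A 271, D 291, B 0.
C and D advance.
Runoff: C is preferred to D by 806 voters; D by 291.
C wins the runoff.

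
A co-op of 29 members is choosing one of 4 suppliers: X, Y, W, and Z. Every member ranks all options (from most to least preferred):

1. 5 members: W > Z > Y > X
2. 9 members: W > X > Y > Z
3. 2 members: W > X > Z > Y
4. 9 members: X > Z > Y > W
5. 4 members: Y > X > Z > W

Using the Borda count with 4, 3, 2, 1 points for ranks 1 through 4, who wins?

X

X: 5·1 + 9·3 + 2·3 + 9·4 + 4·3 = 86
Y: 5·2 + 9·2 + 2·1 + 9·2 + 4·4 = 64
W: 5·4 + 9·4 + 2·4 + 9·1 + 4·1 = 77
Z: 5·3 + 9·1 + 2·2 + 9·3 + 4·2 = 63
X has the highest Borda score (86).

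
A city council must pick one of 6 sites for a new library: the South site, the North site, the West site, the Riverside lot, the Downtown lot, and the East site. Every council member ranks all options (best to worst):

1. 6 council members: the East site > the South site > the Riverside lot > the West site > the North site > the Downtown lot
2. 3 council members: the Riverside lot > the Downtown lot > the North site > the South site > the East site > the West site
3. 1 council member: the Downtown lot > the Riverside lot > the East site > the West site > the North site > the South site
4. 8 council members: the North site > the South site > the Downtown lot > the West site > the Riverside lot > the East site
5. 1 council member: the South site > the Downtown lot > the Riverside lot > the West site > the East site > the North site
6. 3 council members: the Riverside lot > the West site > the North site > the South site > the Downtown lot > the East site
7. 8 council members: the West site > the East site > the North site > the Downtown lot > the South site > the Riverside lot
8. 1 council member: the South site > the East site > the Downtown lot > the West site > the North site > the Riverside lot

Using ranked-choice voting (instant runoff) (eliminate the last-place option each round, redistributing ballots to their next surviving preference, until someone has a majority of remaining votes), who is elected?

Round 1: the South site 2, the North site 8, the West site 8, the Riverside lot 6, the Downtown lot 1, the East site 6. Eliminate the Downtown lot.
Round 2: the South site 2, the North site 8, the West site 8, the Riverside lot 7, the East site 6. Eliminate the South site.
Round 3: the North site 8, the West site 8, the Riverside lot 8, the East site 7. Eliminate the East site.
Round 4: the North site 8, the West site 9, the Riverside lot 14. Eliminate the North site.
Round 5: the West site 17, the Riverside lot 14. The West site has a majority.

the West site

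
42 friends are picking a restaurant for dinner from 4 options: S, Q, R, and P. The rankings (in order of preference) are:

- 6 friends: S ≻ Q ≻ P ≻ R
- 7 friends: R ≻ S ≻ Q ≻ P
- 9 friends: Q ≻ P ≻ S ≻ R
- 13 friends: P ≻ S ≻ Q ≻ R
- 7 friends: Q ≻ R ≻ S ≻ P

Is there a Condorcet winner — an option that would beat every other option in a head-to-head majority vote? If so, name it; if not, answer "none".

Checking pairwise contests:
P beats S 22–20.
S beats Q 26–16.
S beats R 28–14.
Q beats P 29–13.
Every option loses at least one head-to-head, so there is no Condorcet winner.

none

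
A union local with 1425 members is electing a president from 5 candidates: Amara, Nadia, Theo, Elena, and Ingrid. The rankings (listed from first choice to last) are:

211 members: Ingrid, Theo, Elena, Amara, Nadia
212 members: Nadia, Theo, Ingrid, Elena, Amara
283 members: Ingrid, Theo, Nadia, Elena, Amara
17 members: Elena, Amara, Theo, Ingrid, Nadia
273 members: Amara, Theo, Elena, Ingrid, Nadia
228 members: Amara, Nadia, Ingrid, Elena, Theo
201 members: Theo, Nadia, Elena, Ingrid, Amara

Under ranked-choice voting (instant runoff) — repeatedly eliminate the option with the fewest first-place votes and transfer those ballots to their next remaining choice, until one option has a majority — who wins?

Ingrid

Round 1: Amara 501, Nadia 212, Theo 201, Elena 17, Ingrid 494. Eliminate Elena.
Round 2: Amara 518, Nadia 212, Theo 201, Ingrid 494. Eliminate Theo.
Round 3: Amara 518, Nadia 413, Ingrid 494. Eliminate Nadia.
Round 4: Amara 518, Ingrid 907. Ingrid has a majority.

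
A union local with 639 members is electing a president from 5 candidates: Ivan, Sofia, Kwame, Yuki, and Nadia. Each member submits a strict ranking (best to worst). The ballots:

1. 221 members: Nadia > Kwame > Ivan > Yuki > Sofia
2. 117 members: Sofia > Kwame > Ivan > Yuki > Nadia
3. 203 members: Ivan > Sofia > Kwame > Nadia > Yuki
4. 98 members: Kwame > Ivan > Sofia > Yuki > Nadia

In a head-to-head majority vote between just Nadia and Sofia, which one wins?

Voters preferring Nadia to Sofia: 221; preferring Sofia to Nadia: 418.
Sofia wins the head-to-head.

Sofia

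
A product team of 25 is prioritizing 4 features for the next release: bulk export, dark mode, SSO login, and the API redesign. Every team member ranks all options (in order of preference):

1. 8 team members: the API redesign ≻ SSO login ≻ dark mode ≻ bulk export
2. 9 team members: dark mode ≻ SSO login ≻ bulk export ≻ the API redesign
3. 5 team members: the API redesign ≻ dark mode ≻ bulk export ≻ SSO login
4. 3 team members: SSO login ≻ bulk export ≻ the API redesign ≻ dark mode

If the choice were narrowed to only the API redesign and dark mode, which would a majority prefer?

the API redesign

Voters preferring the API redesign to dark mode: 16; preferring dark mode to the API redesign: 9.
the API redesign wins the head-to-head.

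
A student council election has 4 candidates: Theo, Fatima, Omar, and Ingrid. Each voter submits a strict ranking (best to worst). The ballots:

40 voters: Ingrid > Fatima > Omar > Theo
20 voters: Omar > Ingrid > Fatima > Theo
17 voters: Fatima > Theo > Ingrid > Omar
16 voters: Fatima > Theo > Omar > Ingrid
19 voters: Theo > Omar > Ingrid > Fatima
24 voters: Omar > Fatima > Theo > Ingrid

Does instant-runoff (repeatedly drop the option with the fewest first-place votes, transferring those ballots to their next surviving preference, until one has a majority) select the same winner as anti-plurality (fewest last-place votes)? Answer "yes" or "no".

Instant-runoff — R1 Theo 19, Fatima 33, Omar 44, Ingrid 40 (Theo out); R2 Fatima 33, Omar 63, Ingrid 40 (Fatima out); R3 Omar 79, Ingrid 57 (Omar winner). Winner: Omar.
Anti-plurality — last-place votes: Theo 60, Fatima 19, Omar 17, Ingrid 40. Winner: Omar.
The two methods agree.

yes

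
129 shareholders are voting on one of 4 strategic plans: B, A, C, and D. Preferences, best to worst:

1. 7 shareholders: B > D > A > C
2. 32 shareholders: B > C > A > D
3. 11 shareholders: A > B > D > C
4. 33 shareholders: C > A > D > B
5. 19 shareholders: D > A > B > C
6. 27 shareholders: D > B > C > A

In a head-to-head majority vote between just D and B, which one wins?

D

Voters preferring D to B: 79; preferring B to D: 50.
D wins the head-to-head.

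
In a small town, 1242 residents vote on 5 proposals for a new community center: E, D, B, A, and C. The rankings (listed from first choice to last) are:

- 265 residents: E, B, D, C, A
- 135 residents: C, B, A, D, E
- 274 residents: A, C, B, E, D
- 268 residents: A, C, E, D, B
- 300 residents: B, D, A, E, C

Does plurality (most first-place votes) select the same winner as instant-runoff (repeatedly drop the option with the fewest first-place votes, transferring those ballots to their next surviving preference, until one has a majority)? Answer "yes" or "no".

Plurality — first-place votes: E 265, D 0, B 300, A 542, C 135. Winner: A.
Instant-runoff — R1 E 265, D 0, B 300, A 542, C 135 (D out); R2 E 265, B 300, A 542, C 135 (C out); R3 E 265, B 435, A 542 (E out); R4 B 700, A 542 (B winner). Winner: B.
The two methods disagree.

no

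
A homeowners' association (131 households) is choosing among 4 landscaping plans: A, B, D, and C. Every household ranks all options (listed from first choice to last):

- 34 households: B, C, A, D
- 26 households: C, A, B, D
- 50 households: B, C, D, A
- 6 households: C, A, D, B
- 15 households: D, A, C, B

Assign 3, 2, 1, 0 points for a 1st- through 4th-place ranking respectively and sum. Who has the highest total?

A: 34·1 + 26·2 + 50·0 + 6·2 + 15·2 = 128
B: 34·3 + 26·1 + 50·3 + 6·0 + 15·0 = 278
D: 34·0 + 26·0 + 50·1 + 6·1 + 15·3 = 101
C: 34·2 + 26·3 + 50·2 + 6·3 + 15·1 = 279
C has the highest Borda score (279).

C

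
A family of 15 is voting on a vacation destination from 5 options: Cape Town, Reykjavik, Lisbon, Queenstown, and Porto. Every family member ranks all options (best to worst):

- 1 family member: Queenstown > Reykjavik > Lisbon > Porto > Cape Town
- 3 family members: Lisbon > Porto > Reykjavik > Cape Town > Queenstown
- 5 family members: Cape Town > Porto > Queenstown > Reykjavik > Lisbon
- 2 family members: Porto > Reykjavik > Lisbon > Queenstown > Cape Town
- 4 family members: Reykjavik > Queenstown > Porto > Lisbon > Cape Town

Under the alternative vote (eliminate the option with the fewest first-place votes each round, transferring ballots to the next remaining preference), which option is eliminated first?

Round 1: Cape Town 5, Reykjavik 4, Lisbon 3, Queenstown 1, Porto 2. Eliminate Queenstown.

Queenstown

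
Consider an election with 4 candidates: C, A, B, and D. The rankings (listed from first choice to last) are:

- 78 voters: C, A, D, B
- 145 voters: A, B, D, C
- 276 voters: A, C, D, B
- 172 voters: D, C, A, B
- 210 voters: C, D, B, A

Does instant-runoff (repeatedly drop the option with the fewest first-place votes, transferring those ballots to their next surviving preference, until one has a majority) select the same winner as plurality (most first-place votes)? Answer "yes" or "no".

no

Instant-runoff — R1 C 288, A 421, B 0, D 172 (B out); R2 C 288, A 421, D 172 (D out); R3 C 460, A 421 (C winner). Winner: C.
Plurality — first-place votes: C 288, A 421, B 0, D 172. Winner: A.
The two methods disagree.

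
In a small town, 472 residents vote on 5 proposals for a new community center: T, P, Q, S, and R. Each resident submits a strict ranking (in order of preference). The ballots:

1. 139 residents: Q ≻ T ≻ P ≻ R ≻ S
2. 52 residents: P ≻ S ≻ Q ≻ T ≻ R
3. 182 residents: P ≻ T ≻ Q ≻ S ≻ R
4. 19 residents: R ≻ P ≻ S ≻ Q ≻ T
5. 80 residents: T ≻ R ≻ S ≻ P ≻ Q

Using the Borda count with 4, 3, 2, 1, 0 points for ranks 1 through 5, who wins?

P

T: 139·3 + 52·1 + 182·3 + 19·0 + 80·4 = 1335
P: 139·2 + 52·4 + 182·4 + 19·3 + 80·1 = 1351
Q: 139·4 + 52·2 + 182·2 + 19·1 + 80·0 = 1043
S: 139·0 + 52·3 + 182·1 + 19·2 + 80·2 = 536
R: 139·1 + 52·0 + 182·0 + 19·4 + 80·3 = 455
P has the highest Borda score (1351).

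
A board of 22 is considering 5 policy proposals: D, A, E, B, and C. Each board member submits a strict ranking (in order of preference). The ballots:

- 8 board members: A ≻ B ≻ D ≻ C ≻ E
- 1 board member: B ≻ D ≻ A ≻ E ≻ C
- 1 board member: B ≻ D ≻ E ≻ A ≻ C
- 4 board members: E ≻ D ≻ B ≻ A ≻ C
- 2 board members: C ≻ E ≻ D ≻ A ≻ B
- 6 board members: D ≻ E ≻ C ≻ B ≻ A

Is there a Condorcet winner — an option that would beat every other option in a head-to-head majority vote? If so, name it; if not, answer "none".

D

D vs A: 14–8 for D.
D vs E: 16–6 for D.
D vs B: 12–10 for D.
D vs C: 20–2 for D.
D beats every other option head-to-head.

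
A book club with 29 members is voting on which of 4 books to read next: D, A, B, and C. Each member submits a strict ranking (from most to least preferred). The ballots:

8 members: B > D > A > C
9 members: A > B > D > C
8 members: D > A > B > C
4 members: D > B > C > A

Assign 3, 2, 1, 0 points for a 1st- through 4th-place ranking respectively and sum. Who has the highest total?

D: 8·2 + 9·1 + 8·3 + 4·3 = 61
A: 8·1 + 9·3 + 8·2 + 4·0 = 51
B: 8·3 + 9·2 + 8·1 + 4·2 = 58
C: 8·0 + 9·0 + 8·0 + 4·1 = 4
D has the highest Borda score (61).

D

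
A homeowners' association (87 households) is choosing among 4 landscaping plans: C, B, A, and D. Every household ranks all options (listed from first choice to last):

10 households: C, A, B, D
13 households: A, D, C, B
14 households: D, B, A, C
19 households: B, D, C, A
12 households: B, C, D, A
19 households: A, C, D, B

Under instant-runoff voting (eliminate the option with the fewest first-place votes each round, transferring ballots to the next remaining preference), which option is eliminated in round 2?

Round 1: C 10, B 31, A 32, D 14. Eliminate C.
Round 2: B 31, A 42, D 14. Eliminate D.

D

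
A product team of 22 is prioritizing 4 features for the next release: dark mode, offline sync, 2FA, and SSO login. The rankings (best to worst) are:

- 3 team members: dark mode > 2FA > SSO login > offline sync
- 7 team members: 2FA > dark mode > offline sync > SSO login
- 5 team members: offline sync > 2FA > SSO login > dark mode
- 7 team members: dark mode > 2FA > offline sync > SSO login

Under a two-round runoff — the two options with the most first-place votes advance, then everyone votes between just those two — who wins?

2FA

Round 1 first-place votes: dark mode 10, offline sync 5, 2FA 7, SSO login 0.
dark mode and 2FA advance.
Runoff: dark mode is preferred to 2FA by 10 voters; 2FA by 12.
2FA wins the runoff.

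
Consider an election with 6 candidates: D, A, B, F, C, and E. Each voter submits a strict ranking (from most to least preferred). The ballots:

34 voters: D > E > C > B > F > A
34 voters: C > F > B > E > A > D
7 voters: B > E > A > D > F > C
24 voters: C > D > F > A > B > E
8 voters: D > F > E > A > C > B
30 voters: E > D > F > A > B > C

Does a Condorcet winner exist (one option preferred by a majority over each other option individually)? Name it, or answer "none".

E vs D: 71–66 for E.
E vs A: 113–24 for E.
E vs B: 72–65 for E.
E vs F: 71–66 for E.
E vs C: 79–58 for E.
E beats every other option head-to-head.

E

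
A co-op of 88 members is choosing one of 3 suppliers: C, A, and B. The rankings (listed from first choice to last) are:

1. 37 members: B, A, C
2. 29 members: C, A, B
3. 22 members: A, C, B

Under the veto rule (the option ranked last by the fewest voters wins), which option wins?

Last-place votes: C 37, A 0, B 51.
A is ranked last by the fewest voters, so A wins.

A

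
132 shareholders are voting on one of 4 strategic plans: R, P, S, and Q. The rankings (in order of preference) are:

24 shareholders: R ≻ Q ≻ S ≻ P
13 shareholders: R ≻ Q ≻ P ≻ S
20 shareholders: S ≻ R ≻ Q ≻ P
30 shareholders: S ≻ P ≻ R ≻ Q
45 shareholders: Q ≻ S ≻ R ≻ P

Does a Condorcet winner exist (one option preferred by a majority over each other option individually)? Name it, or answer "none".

none

Checking pairwise contests:
S beats R 95–37.
R beats P 102–30.
Q beats S 82–50.
R beats Q 87–45.
Every option loses at least one head-to-head, so there is no Condorcet winner.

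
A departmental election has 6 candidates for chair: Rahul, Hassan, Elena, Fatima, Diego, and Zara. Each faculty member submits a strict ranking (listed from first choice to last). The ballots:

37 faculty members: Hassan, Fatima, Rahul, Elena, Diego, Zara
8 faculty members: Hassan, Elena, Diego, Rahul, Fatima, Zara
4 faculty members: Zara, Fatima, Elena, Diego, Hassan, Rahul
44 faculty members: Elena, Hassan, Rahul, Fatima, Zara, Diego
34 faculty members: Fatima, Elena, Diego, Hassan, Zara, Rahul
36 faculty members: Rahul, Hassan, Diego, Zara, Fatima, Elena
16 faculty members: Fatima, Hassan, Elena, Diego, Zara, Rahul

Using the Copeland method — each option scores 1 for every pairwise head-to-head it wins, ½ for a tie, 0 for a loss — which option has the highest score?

Rahul: beats Diego and Zara; loses to Hassan, Elena, and Fatima → score 2.
Hassan: beats Rahul, Elena, Fatima, Diego, and Zara → score 5.
Elena: beats Rahul, Diego, and Zara; loses to Hassan and Fatima → score 3.
Fatima: beats Rahul, Elena, Diego, and Zara; loses to Hassan → score 4.
Diego: beats Zara; loses to Rahul, Hassan, Elena, and Fatima → score 1.
Zara: loses to Rahul, Hassan, Elena, Fatima, and Diego → score 0.
Hassan has the best pairwise record.

Hassan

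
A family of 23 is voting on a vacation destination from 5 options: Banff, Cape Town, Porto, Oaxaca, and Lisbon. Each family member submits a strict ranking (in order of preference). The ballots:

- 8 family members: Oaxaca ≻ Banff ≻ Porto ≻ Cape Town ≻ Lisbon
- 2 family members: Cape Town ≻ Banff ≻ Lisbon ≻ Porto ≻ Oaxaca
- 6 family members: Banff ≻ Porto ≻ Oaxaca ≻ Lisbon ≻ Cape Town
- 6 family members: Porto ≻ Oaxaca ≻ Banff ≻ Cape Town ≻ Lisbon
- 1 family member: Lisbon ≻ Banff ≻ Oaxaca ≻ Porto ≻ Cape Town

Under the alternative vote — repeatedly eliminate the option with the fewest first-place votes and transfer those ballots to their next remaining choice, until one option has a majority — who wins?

Oaxaca

Round 1: Banff 6, Cape Town 2, Porto 6, Oaxaca 8, Lisbon 1. Eliminate Lisbon.
Round 2: Banff 7, Cape Town 2, Porto 6, Oaxaca 8. Eliminate Cape Town.
Round 3: Banff 9, Porto 6, Oaxaca 8. Eliminate Porto.
Round 4: Banff 9, Oaxaca 14. Oaxaca has a majority.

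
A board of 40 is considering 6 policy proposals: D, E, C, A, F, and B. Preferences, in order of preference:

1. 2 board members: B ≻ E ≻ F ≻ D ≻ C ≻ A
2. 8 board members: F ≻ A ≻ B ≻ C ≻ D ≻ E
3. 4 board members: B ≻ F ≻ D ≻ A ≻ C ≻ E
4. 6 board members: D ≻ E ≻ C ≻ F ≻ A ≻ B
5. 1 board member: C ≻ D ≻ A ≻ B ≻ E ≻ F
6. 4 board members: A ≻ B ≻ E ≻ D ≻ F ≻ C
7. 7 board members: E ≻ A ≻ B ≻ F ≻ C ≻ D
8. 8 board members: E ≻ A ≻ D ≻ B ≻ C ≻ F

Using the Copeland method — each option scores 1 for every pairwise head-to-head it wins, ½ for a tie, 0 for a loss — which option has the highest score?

D: beats C; loses to E, A, F, and B → score 1.
E: beats D, C, A, F, and B → score 5.
C: loses to D, E, A, F, and B → score 0.
A: beats D, C, and B; ties F; loses to E → score 3.5.
F: beats D and C; ties A; loses to E and B → score 2.5.
B: beats D, C, and F; loses to E and A → score 3.
E has the best pairwise record.

E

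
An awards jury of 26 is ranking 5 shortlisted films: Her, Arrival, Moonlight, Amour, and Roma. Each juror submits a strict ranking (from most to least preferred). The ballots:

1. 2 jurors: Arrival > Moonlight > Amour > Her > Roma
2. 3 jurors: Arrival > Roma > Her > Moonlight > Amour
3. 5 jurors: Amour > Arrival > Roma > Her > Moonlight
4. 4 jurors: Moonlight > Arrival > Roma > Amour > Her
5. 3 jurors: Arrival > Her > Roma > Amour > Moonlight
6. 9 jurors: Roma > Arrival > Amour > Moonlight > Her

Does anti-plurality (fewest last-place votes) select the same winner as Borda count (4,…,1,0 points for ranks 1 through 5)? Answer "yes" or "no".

yes

Anti-plurality — last-place votes: Her 13, Arrival 0, Moonlight 8, Amour 3, Roma 2. Winner: Arrival.
Borda — scores: Her 22, Arrival 86, Moonlight 34, Amour 49, Roma 69. Winner: Arrival.
The two methods agree.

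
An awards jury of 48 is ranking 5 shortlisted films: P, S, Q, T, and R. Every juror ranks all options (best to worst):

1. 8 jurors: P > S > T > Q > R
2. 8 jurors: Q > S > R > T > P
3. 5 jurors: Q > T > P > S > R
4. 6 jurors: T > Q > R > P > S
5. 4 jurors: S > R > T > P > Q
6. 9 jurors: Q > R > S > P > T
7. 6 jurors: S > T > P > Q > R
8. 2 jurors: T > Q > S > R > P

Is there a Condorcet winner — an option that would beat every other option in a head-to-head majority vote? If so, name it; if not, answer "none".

none

Checking pairwise contests:
S beats P 29–19.
Q beats S 30–18.
T beats Q 26–22.
S beats T 35–13.
S beats R 33–15.
Every option loses at least one head-to-head, so there is no Condorcet winner.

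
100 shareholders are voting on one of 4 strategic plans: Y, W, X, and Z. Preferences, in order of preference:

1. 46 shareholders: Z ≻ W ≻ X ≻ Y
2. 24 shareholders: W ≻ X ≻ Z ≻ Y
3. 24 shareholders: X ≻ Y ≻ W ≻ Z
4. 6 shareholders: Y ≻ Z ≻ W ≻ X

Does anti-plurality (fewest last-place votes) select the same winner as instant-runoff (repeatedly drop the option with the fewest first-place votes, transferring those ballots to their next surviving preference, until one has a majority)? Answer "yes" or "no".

Anti-plurality — last-place votes: Y 70, W 0, X 6, Z 24. Winner: W.
Instant-runoff — R1 Y 6, W 24, X 24, Z 46 (Y out); R2 W 24, X 24, Z 52 (Z winner). Winner: Z.
The two methods disagree.

no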